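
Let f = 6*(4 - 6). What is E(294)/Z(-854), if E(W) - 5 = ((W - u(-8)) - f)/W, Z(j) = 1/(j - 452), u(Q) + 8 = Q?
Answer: -167168/21 ≈ -7960.4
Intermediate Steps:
u(Q) = -8 + Q
f = -12 (f = 6*(-2) = -12)
Z(j) = 1/(-452 + j)
E(W) = 5 + (28 + W)/W (E(W) = 5 + ((W - (-8 - 8)) - 1*(-12))/W = 5 + ((W - 1*(-16)) + 12)/W = 5 + ((W + 16) + 12)/W = 5 + ((16 + W) + 12)/W = 5 + (28 + W)/W)
E(294)/Z(-854) = (6 + 28/294)/(1/(-452 - 854)) = (6 + 28*(1/294))/(1/(-1306)) = (6 + 2/21)/(-1/1306) = (128/21)*(-1306) = -167168/21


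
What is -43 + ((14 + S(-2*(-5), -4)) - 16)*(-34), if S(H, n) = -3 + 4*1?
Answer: -9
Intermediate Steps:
S(H, n) = 1 (S(H, n) = -3 + 4 = 1)
-43 + ((14 + S(-2*(-5), -4)) - 16)*(-34) = -43 + ((14 + 1) - 16)*(-34) = -43 + (15 - 16)*(-34) = -43 - 1*(-34) = -43 + 34 = -9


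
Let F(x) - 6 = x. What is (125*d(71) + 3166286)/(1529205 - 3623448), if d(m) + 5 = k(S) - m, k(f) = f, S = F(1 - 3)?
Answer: -3157286/2094243 ≈ -1.5076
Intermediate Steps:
F(x) = 6 + x
S = 4 (S = 6 + (1 - 3) = 6 - 2 = 4)
d(m) = -1 - m (d(m) = -5 + (4 - m) = -1 - m)
(125*d(71) + 3166286)/(1529205 - 3623448) = (125*(-1 - 1*71) + 3166286)/(1529205 - 3623448) = (125*(-1 - 71) + 3166286)/(-2094243) = (125*(-72) + 3166286)*(-1/2094243) = (-9000 + 3166286)*(-1/2094243) = 3157286*(-1/2094243) = -3157286/2094243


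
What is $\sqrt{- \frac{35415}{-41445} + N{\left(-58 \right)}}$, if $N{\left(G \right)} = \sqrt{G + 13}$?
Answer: $\frac{\sqrt{724827 + 2544723 i \sqrt{5}}}{921} \approx 1.9515 + 1.7187 i$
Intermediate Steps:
$N{\left(G \right)} = \sqrt{13 + G}$
$\sqrt{- \frac{35415}{-41445} + N{\left(-58 \right)}} = \sqrt{- \frac{35415}{-41445} + \sqrt{13 - 58}} = \sqrt{\left(-35415\right) \left(- \frac{1}{41445}\right) + \sqrt{-45}} = \sqrt{\frac{787}{921} + 3 i \sqrt{5}}$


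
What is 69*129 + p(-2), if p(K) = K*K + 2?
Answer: 8907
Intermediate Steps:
p(K) = 2 + K² (p(K) = K² + 2 = 2 + K²)
69*129 + p(-2) = 69*129 + (2 + (-2)²) = 8901 + (2 + 4) = 8901 + 6 = 8907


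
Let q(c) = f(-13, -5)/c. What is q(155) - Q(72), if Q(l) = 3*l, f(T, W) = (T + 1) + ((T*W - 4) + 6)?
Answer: -6685/31 ≈ -215.65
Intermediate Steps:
f(T, W) = 3 + T + T*W (f(T, W) = (1 + T) + ((-4 + T*W) + 6) = (1 + T) + (2 + T*W) = 3 + T + T*W)
q(c) = 55/c (q(c) = (3 - 13 - 13*(-5))/c = (3 - 13 + 65)/c = 55/c)
q(155) - Q(72) = 55/155 - 3*72 = 55*(1/155) - 1*216 = 11/31 - 216 = -6685/31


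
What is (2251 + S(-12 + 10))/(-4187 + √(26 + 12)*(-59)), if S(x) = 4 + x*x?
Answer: -9458433/17398691 + 133281*√38/17398691 ≈ -0.49641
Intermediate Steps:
S(x) = 4 + x²
(2251 + S(-12 + 10))/(-4187 + √(26 + 12)*(-59)) = (2251 + (4 + (-12 + 10)²))/(-4187 + √(26 + 12)*(-59)) = (2251 + (4 + (-2)²))/(-4187 + √38*(-59)) = (2251 + (4 + 4))/(-4187 - 59*√38) = (2251 + 8)/(-4187 - 59*√38) = 2259/(-4187 - 59*√38)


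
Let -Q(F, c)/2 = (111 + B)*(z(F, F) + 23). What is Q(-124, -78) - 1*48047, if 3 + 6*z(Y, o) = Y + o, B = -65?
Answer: -138943/3 ≈ -46314.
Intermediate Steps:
z(Y, o) = -½ + Y/6 + o/6 (z(Y, o) = -½ + (Y + o)/6 = -½ + (Y/6 + o/6) = -½ + Y/6 + o/6)
Q(F, c) = -2070 - 92*F/3 (Q(F, c) = -2*(111 - 65)*((-½ + F/6 + F/6) + 23) = -92*((-½ + F/3) + 23) = -92*(45/2 + F/3) = -2*(1035 + 46*F/3) = -2070 - 92*F/3)
Q(-124, -78) - 1*48047 = (-2070 - 92/3*(-124)) - 1*48047 = (-2070 + 11408/3) - 48047 = 5198/3 - 48047 = -138943/3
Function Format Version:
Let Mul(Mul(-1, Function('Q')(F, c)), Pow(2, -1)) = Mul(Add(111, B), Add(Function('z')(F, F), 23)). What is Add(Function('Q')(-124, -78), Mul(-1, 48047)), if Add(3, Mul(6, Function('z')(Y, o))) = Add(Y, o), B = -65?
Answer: Rational(-138943, 3) ≈ -46314.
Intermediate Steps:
Function('z')(Y, o) = Add(Rational(-1, 2), Mul(Rational(1, 6), Y), Mul(Rational(1, 6), o)) (Function('z')(Y, o) = Add(Rational(-1, 2), Mul(Rational(1, 6), Add(Y, o))) = Add(Rational(-1, 2), Add(Mul(Rational(1, 6), Y), Mul(Rational(1, 6), o))) = Add(Rational(-1, 2), Mul(Rational(1, 6), Y), Mul(Rational(1, 6), o)))
Function('Q')(F, c) = Add(-2070, Mul(Rational(-92, 3), F)) (Function('Q')(F, c) = Mul(-2, Mul(Add(111, -65), Add(Add(Rational(-1, 2), Mul(Rational(1, 6), F), Mul(Rational(1, 6), F)), 23))) = Mul(-2, Mul(46, Add(Add(Rational(-1, 2), Mul(Rational(1, 3), F)), 23))) = Mul(-2, Mul(46, Add(Rational(45, 2), Mul(Rational(1, 3), F)))) = Mul(-2, Add(1035, Mul(Rational(46, 3), F))) = Add(-2070, Mul(Rational(-92, 3), F)))
Add(Function('Q')(-124, -78), Mul(-1, 48047)) = Add(Add(-2070, Mul(Rational(-92, 3), -124)), Mul(-1, 48047)) = Add(Add(-2070, Rational(11408, 3)), -48047) = Add(Rational(5198, 3), -48047) = Rational(-138943, 3)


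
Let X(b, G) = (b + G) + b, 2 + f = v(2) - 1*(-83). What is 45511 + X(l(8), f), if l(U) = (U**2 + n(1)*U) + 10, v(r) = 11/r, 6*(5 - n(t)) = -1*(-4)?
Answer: 274889/6 ≈ 45815.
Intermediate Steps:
n(t) = 13/3 (n(t) = 5 - (-1)*(-4)/6 = 5 - 1/6*4 = 5 - 2/3 = 13/3)
l(U) = 10 + U**2 + 13*U/3 (l(U) = (U**2 + 13*U/3) + 10 = 10 + U**2 + 13*U/3)
f = 173/2 (f = -2 + (11/2 - 1*(-83)) = -2 + (11*(1/2) + 83) = -2 + (11/2 + 83) = -2 + 177/2 = 173/2 ≈ 86.500)
X(b, G) = G + 2*b (X(b, G) = (G + b) + b = G + 2*b)
45511 + X(l(8), f) = 45511 + (173/2 + 2*(10 + 8**2 + (13/3)*8)) = 45511 + (173/2 + 2*(10 + 64 + 104/3)) = 45511 + (173/2 + 2*(326/3)) = 45511 + (173/2 + 652/3) = 45511 + 1823/6 = 274889/6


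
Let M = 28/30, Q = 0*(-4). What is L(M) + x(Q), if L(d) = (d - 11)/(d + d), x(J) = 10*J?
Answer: -151/28 ≈ -5.3929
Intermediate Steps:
Q = 0
M = 14/15 (M = 28*(1/30) = 14/15 ≈ 0.93333)
L(d) = (-11 + d)/(2*d) (L(d) = (-11 + d)/((2*d)) = (-11 + d)*(1/(2*d)) = (-11 + d)/(2*d))
L(M) + x(Q) = (-11 + 14/15)/(2*(14/15)) + 10*0 = (½)*(15/14)*(-151/15) + 0 = -151/28 + 0 = -151/28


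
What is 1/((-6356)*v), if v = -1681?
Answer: 1/10684436 ≈ 9.3594e-8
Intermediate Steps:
1/((-6356)*v) = 1/(-6356*(-1681)) = -1/6356*(-1/1681) = 1/10684436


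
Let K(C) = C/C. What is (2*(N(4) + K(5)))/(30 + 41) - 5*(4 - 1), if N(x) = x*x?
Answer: -1031/71 ≈ -14.521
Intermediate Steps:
N(x) = x**2
K(C) = 1
(2*(N(4) + K(5)))/(30 + 41) - 5*(4 - 1) = (2*(4**2 + 1))/(30 + 41) - 5*(4 - 1) = (2*(16 + 1))/71 - 5*3 = (2*17)*(1/71) - 15 = 34*(1/71) - 15 = 34/71 - 15 = -1031/71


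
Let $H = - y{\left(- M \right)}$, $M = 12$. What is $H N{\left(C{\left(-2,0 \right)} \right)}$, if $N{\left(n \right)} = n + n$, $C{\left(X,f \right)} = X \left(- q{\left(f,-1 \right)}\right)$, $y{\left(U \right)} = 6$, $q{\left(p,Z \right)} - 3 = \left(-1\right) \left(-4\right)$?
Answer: $-168$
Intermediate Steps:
$q{\left(p,Z \right)} = 7$ ($q{\left(p,Z \right)} = 3 - -4 = 3 + 4 = 7$)
$C{\left(X,f \right)} = - 7 X$ ($C{\left(X,f \right)} = X \left(\left(-1\right) 7\right) = X \left(-7\right) = - 7 X$)
$H = -6$ ($H = \left(-1\right) 6 = -6$)
$N{\left(n \right)} = 2 n$
$H N{\left(C{\left(-2,0 \right)} \right)} = - 6 \cdot 2 \left(\left(-7\right) \left(-2\right)\right) = - 6 \cdot 2 \cdot 14 = \left(-6\right) 28 = -168$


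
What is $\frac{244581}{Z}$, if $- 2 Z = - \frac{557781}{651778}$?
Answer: $\frac{106275010012}{185927} \approx 5.716 \cdot 10^{5}$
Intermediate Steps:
$Z = \frac{557781}{1303556}$ ($Z = - \frac{\left(-557781\right) \frac{1}{651778}}{2} = \left(- \frac{1}{2}\right) \left(- \frac{557781}{651778}\right) = \frac{557781}{1303556} \approx 0.42789$)
$\frac{244581}{Z} = \frac{244581}{\frac{557781}{1303556}} = 244581 \cdot \frac{1303556}{557781} = \frac{106275010012}{185927}$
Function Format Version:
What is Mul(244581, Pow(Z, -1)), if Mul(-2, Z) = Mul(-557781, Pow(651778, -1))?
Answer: Rational(106275010012, 185927) ≈ 5.7160e+5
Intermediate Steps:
Z = Rational(557781, 1303556) (Z = Mul(Rational(-1, 2), Mul(-557781, Pow(651778, -1))) = Mul(Rational(-1, 2), Mul(-557781, Rational(1, 651778))) = Mul(Rational(-1, 2), Rational(-557781, 651778)) = Rational(557781, 1303556) ≈ 0.42789)
Mul(244581, Pow(Z, -1)) = Mul(244581, Pow(Rational(557781, 1303556), -1)) = Mul(244581, Rational(1303556, 557781)) = Rational(106275010012, 185927)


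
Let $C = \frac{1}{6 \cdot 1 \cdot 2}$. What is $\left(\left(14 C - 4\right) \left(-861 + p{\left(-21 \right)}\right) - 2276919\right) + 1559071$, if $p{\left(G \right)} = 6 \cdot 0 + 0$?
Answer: $- \frac{1430817}{2} \approx -7.1541 \cdot 10^{5}$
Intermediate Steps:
$p{\left(G \right)} = 0$ ($p{\left(G \right)} = 0 + 0 = 0$)
$C = \frac{1}{12}$ ($C = \frac{1}{6 \cdot 2} = \frac{1}{12} \approx 0.083333$)
$\left(\left(14 C - 4\right) \left(-861 + p{\left(-21 \right)}\right) - 2276919\right) + 1559071 = \left(\left(14 \cdot \frac{1}{12} - 4\right) \left(-861 + 0\right) - 2276919\right) + 1559071 = \left(\left(\frac{7}{6} - 4\right) \left(-861\right) - 2276919\right) + 1559071 = \left(\left(- \frac{17}{6}\right) \left(-861\right) - 2276919\right) + 1559071 = \left(\frac{4879}{2} - 2276919\right) + 1559071 = - \frac{4548959}{2} + 1559071 = - \frac{1430817}{2}$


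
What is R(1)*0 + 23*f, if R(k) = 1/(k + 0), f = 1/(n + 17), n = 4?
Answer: 23/21 ≈ 1.0952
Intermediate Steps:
f = 1/21 (f = 1/(4 + 17) = 1/21 ≈ 0.047619)
R(k) = 1/k
R(1)*0 + 23*f = 0/1 + 23*(1/21) = 1*0 + 23/21 = 0 + 23/21 = 23/21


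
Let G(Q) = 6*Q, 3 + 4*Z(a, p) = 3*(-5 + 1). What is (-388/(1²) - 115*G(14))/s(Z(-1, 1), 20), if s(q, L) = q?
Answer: 40192/15 ≈ 2679.5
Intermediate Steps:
Z(a, p) = -15/4 (Z(a, p) = -¾ + (3*(-5 + 1))/4 = -¾ + (3*(-4))/4 = -¾ + (¼)*(-12) = -¾ - 3 = -15/4)
(-388/(1²) - 115*G(14))/s(Z(-1, 1), 20) = (-388/(1²) - 115*6*14)/(-15/4) = (-388/1 - 115/(1/84))*(-4/15) = (-388*1 - 115/1/84)*(-4/15) = (-388 - 115*84)*(-4/15) = (-388 - 9660)*(-4/15) = -10048*(-4/15) = 40192/15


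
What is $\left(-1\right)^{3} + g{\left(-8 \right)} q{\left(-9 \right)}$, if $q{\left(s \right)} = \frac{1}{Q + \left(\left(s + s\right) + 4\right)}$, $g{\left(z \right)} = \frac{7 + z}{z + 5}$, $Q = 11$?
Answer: $- \frac{10}{9} \approx -1.1111$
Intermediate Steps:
$g{\left(z \right)} = \frac{7 + z}{5 + z}$
$q{\left(s \right)} = \frac{1}{15 + 2 s}$ ($q{\left(s \right)} = \frac{1}{11 + \left(\left(s + s\right) + 4\right)} = \frac{1}{11 + \left(2 s + 4\right)} = \frac{1}{11 + \left(4 + 2 s\right)} = \frac{1}{15 + 2 s}$)
$\left(-1\right)^{3} + g{\left(-8 \right)} q{\left(-9 \right)} = \left(-1\right)^{3} + \frac{\frac{1}{5 - 8} \left(7 - 8\right)}{15 + 2 \left(-9\right)} = -1 + \frac{\frac{1}{-3} \left(-1\right)}{15 - 18} = -1 + \frac{\left(- \frac{1}{3}\right) \left(-1\right)}{-3} = -1 + \frac{1}{3} \left(- \frac{1}{3}\right) = -1 - \frac{1}{9} = - \frac{10}{9}$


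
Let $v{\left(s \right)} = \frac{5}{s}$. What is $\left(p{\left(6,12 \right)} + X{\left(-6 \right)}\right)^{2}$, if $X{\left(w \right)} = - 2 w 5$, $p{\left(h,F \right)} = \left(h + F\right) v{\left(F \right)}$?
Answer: $\frac{18225}{4} \approx 4556.3$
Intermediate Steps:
$p{\left(h,F \right)} = \frac{5 \left(F + h\right)}{F}$ ($p{\left(h,F \right)} = \left(h + F\right) \frac{5}{F} = \left(F + h\right) \frac{5}{F} = \frac{5 \left(F + h\right)}{F}$)
$X{\left(w \right)} = - 10 w$
$\left(p{\left(6,12 \right)} + X{\left(-6 \right)}\right)^{2} = \left(\left(5 + 5 \cdot 6 \cdot \frac{1}{12}\right) - -60\right)^{2} = \left(\left(5 + 5 \cdot 6 \cdot \frac{1}{12}\right) + 60\right)^{2} = \left(\left(5 + \frac{5}{2}\right) + 60\right)^{2} = \left(\frac{15}{2} + 60\right)^{2} = \left(\frac{135}{2}\right)^{2} = \frac{18225}{4}$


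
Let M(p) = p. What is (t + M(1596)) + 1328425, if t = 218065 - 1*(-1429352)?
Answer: 2977438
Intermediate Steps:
t = 1647417 (t = 218065 + 1429352 = 1647417)
(t + M(1596)) + 1328425 = (1647417 + 1596) + 1328425 = 1649013 + 1328425 = 2977438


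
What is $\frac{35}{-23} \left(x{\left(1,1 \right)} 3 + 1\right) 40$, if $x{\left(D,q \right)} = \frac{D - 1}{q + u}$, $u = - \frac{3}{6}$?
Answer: $- \frac{1400}{23} \approx -60.87$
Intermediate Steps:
$u = - \frac{1}{2}$ ($u = \left(-3\right) \frac{1}{6} = - \frac{1}{2} \approx -0.5$)
$x{\left(D,q \right)} = \frac{-1 + D}{- \frac{1}{2} + q}$ ($x{\left(D,q \right)} = \frac{D - 1}{q - \frac{1}{2}} = \frac{-1 + D}{- \frac{1}{2} + q}$)
$\frac{35}{-23} \left(x{\left(1,1 \right)} 3 + 1\right) 40 = \frac{35}{-23} \left(\frac{2 \left(-1 + 1\right)}{-1 + 2 \cdot 1} \cdot 3 + 1\right) 40 = 35 \left(- \frac{1}{23}\right) \left(2 \frac{1}{-1 + 2} \cdot 0 \cdot 3 + 1\right) 40 = - \frac{35 \left(2 \cdot 1^{-1} \cdot 0 \cdot 3 + 1\right)}{23} \cdot 40 = - \frac{35 \left(2 \cdot 1 \cdot 0 \cdot 3 + 1\right)}{23} \cdot 40 = - \frac{35 \left(0 \cdot 3 + 1\right)}{23} \cdot 40 = - \frac{35 \left(0 + 1\right)}{23} \cdot 40 = \left(- \frac{35}{23}\right) 1 \cdot 40 = \left(- \frac{35}{23}\right) 40 = - \frac{1400}{23}$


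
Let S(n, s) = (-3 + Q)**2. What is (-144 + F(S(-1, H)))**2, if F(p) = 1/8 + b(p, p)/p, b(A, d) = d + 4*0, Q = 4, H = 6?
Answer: 1306449/64 ≈ 20413.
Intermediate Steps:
S(n, s) = 1 (S(n, s) = (-3 + 4)**2 = 1**2 = 1)
b(A, d) = d (b(A, d) = d + 0 = d)
F(p) = 9/8 (F(p) = 1/8 + p/p = 1*(1/8) + 1 = 1/8 + 1 = 9/8)
(-144 + F(S(-1, H)))**2 = (-144 + 9/8)**2 = (-1143/8)**2 = 1306449/64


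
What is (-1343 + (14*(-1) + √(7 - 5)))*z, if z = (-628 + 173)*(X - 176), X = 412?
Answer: 145714660 - 107380*√2 ≈ 1.4556e+8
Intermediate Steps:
z = -107380 (z = (-628 + 173)*(412 - 176) = -455*236 = -107380)
(-1343 + (14*(-1) + √(7 - 5)))*z = (-1343 + (14*(-1) + √(7 - 5)))*(-107380) = (-1343 + (-14 + √2))*(-107380) = (-1357 + √2)*(-107380) = 145714660 - 107380*√2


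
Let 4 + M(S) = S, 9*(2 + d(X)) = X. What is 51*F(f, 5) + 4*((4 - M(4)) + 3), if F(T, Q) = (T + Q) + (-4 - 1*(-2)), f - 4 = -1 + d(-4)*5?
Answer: -868/3 ≈ -289.33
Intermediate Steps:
d(X) = -2 + X/9
M(S) = -4 + S
f = -83/9 (f = 4 + (-1 + (-2 + (1/9)*(-4))*5) = 4 + (-1 + (-2 - 4/9)*5) = 4 + (-1 - 22/9*5) = 4 + (-1 - 110/9) = 4 - 119/9 = -83/9 ≈ -9.2222)
F(T, Q) = -2 + Q + T (F(T, Q) = (Q + T) + (-4 + 2) = (Q + T) - 2 = -2 + Q + T)
51*F(f, 5) + 4*((4 - M(4)) + 3) = 51*(-2 + 5 - 83/9) + 4*((4 - (-4 + 4)) + 3) = 51*(-56/9) + 4*((4 - 1*0) + 3) = -952/3 + 4*((4 + 0) + 3) = -952/3 + 4*(4 + 3) = -952/3 + 4*7 = -952/3 + 28 = -868/3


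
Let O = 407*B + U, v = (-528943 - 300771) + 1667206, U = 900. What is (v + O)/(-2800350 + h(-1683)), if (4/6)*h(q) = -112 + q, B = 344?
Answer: -391360/1121217 ≈ -0.34905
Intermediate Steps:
v = 837492 (v = -829714 + 1667206 = 837492)
h(q) = -168 + 3*q/2 (h(q) = 3*(-112 + q)/2 = -168 + 3*q/2)
O = 140908 (O = 407*344 + 900 = 140008 + 900 = 140908)
(v + O)/(-2800350 + h(-1683)) = (837492 + 140908)/(-2800350 + (-168 + (3/2)*(-1683))) = 978400/(-2800350 + (-168 - 5049/2)) = 978400/(-2800350 - 5385/2) = 978400/(-5606085/2) = 978400*(-2/5606085) = -391360/1121217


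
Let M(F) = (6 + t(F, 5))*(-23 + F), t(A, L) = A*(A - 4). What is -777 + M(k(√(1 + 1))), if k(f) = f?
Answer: -969 + 100*√2 ≈ -827.58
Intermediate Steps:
t(A, L) = A*(-4 + A)
M(F) = (-23 + F)*(6 + F*(-4 + F)) (M(F) = (6 + F*(-4 + F))*(-23 + F) = (-23 + F)*(6 + F*(-4 + F)))
-777 + M(k(√(1 + 1))) = -777 + (-138 + (√(1 + 1))³ - 27*(√(1 + 1))² + 98*√(1 + 1)) = -777 + (-138 + (√2)³ - 27*(√2)² + 98*√2) = -777 + (-138 + 2*√2 - 27*2 + 98*√2) = -777 + (-138 + 2*√2 - 54 + 98*√2) = -777 + (-192 + 100*√2) = -969 + 100*√2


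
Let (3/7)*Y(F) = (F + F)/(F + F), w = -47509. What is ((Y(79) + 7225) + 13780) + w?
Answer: -79505/3 ≈ -26502.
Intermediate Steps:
Y(F) = 7/3 (Y(F) = 7*((F + F)/(F + F))/3 = 7*((2*F)/((2*F)))/3 = 7*((2*F)*(1/(2*F)))/3 = (7/3)*1 = 7/3)
((Y(79) + 7225) + 13780) + w = ((7/3 + 7225) + 13780) - 47509 = (21682/3 + 13780) - 47509 = 63022/3 - 47509 = -79505/3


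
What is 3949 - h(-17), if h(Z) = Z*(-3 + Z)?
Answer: 3609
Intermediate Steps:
3949 - h(-17) = 3949 - (-17)*(-3 - 17) = 3949 - (-17)*(-20) = 3949 - 1*340 = 3949 - 340 = 3609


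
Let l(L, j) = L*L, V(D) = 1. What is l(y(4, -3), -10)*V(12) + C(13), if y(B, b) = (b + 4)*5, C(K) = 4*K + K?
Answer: 90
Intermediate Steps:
C(K) = 5*K
y(B, b) = 20 + 5*b (y(B, b) = (4 + b)*5 = 20 + 5*b)
l(L, j) = L²
l(y(4, -3), -10)*V(12) + C(13) = (20 + 5*(-3))²*1 + 5*13 = (20 - 15)²*1 + 65 = 5²*1 + 65 = 25*1 + 65 = 25 + 65 = 90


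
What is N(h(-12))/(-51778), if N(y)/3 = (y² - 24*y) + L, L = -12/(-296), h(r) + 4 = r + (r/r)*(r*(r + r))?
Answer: -14975241/3831572 ≈ -3.9084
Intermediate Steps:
h(r) = -4 + r + 2*r² (h(r) = -4 + (r + (r/r)*(r*(r + r))) = -4 + (r + 1*(r*(2*r))) = -4 + (r + 1*(2*r²)) = -4 + (r + 2*r²) = -4 + r + 2*r²)
L = 3/74 (L = -12*(-1/296) = 3/74 ≈ 0.040541)
N(y) = 9/74 - 72*y + 3*y² (N(y) = 3*((y² - 24*y) + 3/74) = 3*(3/74 + y² - 24*y) = 9/74 - 72*y + 3*y²)
N(h(-12))/(-51778) = (9/74 - 72*(-4 - 12 + 2*(-12)²) + 3*(-4 - 12 + 2*(-12)²)²)/(-51778) = (9/74 - 72*(-4 - 12 + 2*144) + 3*(-4 - 12 + 2*144)²)*(-1/51778) = (9/74 - 72*(-4 - 12 + 288) + 3*(-4 - 12 + 288)²)*(-1/51778) = (9/74 - 72*272 + 3*272²)*(-1/51778) = (9/74 - 19584 + 3*73984)*(-1/51778) = (9/74 - 19584 + 221952)*(-1/51778) = (14975241/74)*(-1/51778) = -14975241/3831572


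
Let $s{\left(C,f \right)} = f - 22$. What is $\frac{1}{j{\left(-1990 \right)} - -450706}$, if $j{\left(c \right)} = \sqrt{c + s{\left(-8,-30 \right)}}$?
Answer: $\frac{225353}{101567950239} - \frac{i \sqrt{2042}}{203135900478} \approx 2.2187 \cdot 10^{-6} - 2.2245 \cdot 10^{-10} i$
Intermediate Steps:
$s{\left(C,f \right)} = -22 + f$
$j{\left(c \right)} = \sqrt{-52 + c}$ ($j{\left(c \right)} = \sqrt{c - 52} = \sqrt{-52 + c}$)
$\frac{1}{j{\left(-1990 \right)} - -450706} = \frac{1}{\sqrt{-52 - 1990} - -450706} = \frac{1}{\sqrt{-2042} + 450706} = \frac{1}{i \sqrt{2042} + 450706} = \frac{1}{450706 + i \sqrt{2042}}$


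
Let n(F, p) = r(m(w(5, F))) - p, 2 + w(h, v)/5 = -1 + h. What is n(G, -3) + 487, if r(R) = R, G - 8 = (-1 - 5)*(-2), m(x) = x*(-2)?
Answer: 470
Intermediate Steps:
w(h, v) = -15 + 5*h (w(h, v) = -10 + 5*(-1 + h) = -10 + (-5 + 5*h) = -15 + 5*h)
m(x) = -2*x
G = 20 (G = 8 + (-1 - 5)*(-2) = 8 - 6*(-2) = 8 + 12 = 20)
n(F, p) = -20 - p (n(F, p) = -2*(-15 + 5*5) - p = -2*(-15 + 25) - p = -2*10 - p = -20 - p)
n(G, -3) + 487 = (-20 - 1*(-3)) + 487 = (-20 + 3) + 487 = -17 + 487 = 470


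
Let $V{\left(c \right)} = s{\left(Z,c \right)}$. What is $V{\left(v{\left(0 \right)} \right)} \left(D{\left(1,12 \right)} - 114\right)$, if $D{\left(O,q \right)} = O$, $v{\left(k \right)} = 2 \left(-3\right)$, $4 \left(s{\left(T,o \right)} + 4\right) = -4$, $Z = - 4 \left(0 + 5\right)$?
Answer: $565$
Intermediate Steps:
$Z = -20$ ($Z = \left(-4\right) 5 = -20$)
$s{\left(T,o \right)} = -5$ ($s{\left(T,o \right)} = -4 + \frac{1}{4} \left(-4\right) = -4 - 1 = -5$)
$v{\left(k \right)} = -6$
$V{\left(c \right)} = -5$
$V{\left(v{\left(0 \right)} \right)} \left(D{\left(1,12 \right)} - 114\right) = - 5 \left(1 - 114\right) = \left(-5\right) \left(-113\right) = 565$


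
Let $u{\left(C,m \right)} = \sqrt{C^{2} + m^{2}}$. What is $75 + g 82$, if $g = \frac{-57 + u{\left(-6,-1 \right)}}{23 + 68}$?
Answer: $\frac{2151}{91} + \frac{82 \sqrt{37}}{91} \approx 29.119$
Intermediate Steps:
$g = - \frac{57}{91} + \frac{\sqrt{37}}{91}$ ($g = \frac{-57 + \sqrt{\left(-6\right)^{2} + \left(-1\right)^{2}}}{23 + 68} = \frac{-57 + \sqrt{36 + 1}}{91} = \left(-57 + \sqrt{37}\right) \frac{1}{91} = - \frac{57}{91} + \frac{\sqrt{37}}{91} \approx -0.55953$)
$75 + g 82 = 75 + \left(- \frac{57}{91} + \frac{\sqrt{37}}{91}\right) 82 = 75 - \left(\frac{4674}{91} - \frac{82 \sqrt{37}}{91}\right) = \frac{2151}{91} + \frac{82 \sqrt{37}}{91}$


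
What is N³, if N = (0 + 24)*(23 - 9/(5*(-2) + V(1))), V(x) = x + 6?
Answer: 242970624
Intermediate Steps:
V(x) = 6 + x
N = 624 (N = (0 + 24)*(23 - 9/(5*(-2) + (6 + 1))) = 24*(23 - 9/(-10 + 7)) = 24*(23 - 9/(-3)) = 24*(23 - 9*(-⅓)) = 24*(23 + 3) = 24*26 = 624)
N³ = 624³ = 242970624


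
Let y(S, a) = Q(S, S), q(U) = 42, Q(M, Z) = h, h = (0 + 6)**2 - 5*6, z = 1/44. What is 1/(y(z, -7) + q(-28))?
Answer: 1/48 ≈ 0.020833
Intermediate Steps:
z = 1/44 ≈ 0.022727
h = 6 (h = 6**2 - 30 = 36 - 30 = 6)
Q(M, Z) = 6
y(S, a) = 6
1/(y(z, -7) + q(-28)) = 1/(6 + 42) = 1/48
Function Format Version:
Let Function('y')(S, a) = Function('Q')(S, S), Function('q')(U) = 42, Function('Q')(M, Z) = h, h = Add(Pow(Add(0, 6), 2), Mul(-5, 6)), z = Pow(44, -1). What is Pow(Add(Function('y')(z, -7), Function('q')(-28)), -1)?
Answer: Rational(1, 48) ≈ 0.020833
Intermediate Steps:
z = Rational(1, 44) ≈ 0.022727
h = 6 (h = Add(Pow(6, 2), -30) = Add(36, -30) = 6)
Function('Q')(M, Z) = 6
Function('y')(S, a) = 6
Pow(Add(Function('y')(z, -7), Function('q')(-28)), -1) = Pow(Add(6, 42), -1) = Pow(48, -1) = Rational(1, 48)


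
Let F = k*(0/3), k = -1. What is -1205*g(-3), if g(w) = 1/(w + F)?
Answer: 1205/3 ≈ 401.67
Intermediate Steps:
F = 0 (F = -0/3 = -1*0 = 0)
g(w) = 1/w (g(w) = 1/(w + 0) = 1/w)
-1205*g(-3) = -1205/(-3) = -1205*(-⅓) = 1205/3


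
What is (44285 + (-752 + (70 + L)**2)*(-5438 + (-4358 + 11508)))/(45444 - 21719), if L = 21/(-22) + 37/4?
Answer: 1119458856/2870725 ≈ 389.96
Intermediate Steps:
L = 365/44 (L = 21*(-1/22) + 37*(1/4) = -21/22 + 37/4 = 365/44 ≈ 8.2955)
(44285 + (-752 + (70 + L)**2)*(-5438 + (-4358 + 11508)))/(45444 - 21719) = (44285 + (-752 + (70 + 365/44)**2)*(-5438 + (-4358 + 11508)))/(45444 - 21719) = (44285 + (-752 + (3445/44)**2)*(-5438 + 7150))/23725 = (44285 + (-752 + 11868025/1936)*1712)*(1/23725) = (44285 + (10412153/1936)*1712)*(1/23725) = (44285 + 1114100371/121)*(1/23725) = (1119458856/121)*(1/23725) = 1119458856/2870725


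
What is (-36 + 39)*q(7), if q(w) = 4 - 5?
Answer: -3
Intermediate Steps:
q(w) = -1
(-36 + 39)*q(7) = (-36 + 39)*(-1) = 3*(-1) = -3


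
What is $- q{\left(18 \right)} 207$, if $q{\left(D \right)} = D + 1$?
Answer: $-3933$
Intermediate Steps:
$q{\left(D \right)} = 1 + D$
$- q{\left(18 \right)} 207 = - \left(1 + 18\right) 207 = - 19 \cdot 207 = \left(-1\right) 3933 = -3933$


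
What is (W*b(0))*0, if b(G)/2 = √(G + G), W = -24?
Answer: 0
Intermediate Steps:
b(G) = 2*√2*√G (b(G) = 2*√(G + G) = 2*√(2*G) = 2*(√2*√G) = 2*√2*√G)
(W*b(0))*0 = -48*√2*√0*0 = -48*√2*0*0 = -24*0*0 = 0*0 = 0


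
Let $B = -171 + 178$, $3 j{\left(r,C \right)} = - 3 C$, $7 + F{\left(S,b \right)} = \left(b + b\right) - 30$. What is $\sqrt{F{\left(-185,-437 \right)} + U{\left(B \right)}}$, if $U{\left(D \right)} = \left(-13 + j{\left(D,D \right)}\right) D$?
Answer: $i \sqrt{1051} \approx 32.419 i$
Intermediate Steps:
$F{\left(S,b \right)} = -37 + 2 b$ ($F{\left(S,b \right)} = -7 + \left(\left(b + b\right) - 30\right) = -7 + \left(2 b - 30\right) = -7 + \left(-30 + 2 b\right) = -37 + 2 b$)
$j{\left(r,C \right)} = - C$ ($j{\left(r,C \right)} = \frac{\left(-3\right) C}{3} = - C$)
$B = 7$
$U{\left(D \right)} = D \left(-13 - D\right)$ ($U{\left(D \right)} = \left(-13 - D\right) D = D \left(-13 - D\right)$)
$\sqrt{F{\left(-185,-437 \right)} + U{\left(B \right)}} = \sqrt{\left(-37 + 2 \left(-437\right)\right) - 7 \left(13 + 7\right)} = \sqrt{\left(-37 - 874\right) - 7 \cdot 20} = \sqrt{-911 - 140} = \sqrt{-1051} = i \sqrt{1051}$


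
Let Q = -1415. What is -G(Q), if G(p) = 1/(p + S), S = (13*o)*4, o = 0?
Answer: 1/1415 ≈ 0.00070671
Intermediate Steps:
S = 0 (S = (13*0)*4 = 0*4 = 0)
G(p) = 1/p (G(p) = 1/(p + 0) = 1/p)
-G(Q) = -1/(-1415) = -1*(-1/1415) = 1/1415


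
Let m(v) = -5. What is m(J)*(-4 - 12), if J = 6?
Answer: 80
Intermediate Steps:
m(J)*(-4 - 12) = -5*(-4 - 12) = -5*(-16) = 80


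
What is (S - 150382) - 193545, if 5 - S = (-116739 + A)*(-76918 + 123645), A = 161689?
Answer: -2100722572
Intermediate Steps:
S = -2100378645 (S = 5 - (-116739 + 161689)*(-76918 + 123645) = 5 - 44950*46727 = 5 - 1*2100378650 = 5 - 2100378650 = -2100378645)
(S - 150382) - 193545 = (-2100378645 - 150382) - 193545 = -2100529027 - 193545 = -2100722572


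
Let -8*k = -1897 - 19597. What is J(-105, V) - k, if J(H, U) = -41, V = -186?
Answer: -10911/4 ≈ -2727.8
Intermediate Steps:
k = 10747/4 (k = -(-1897 - 19597)/8 = -1/8*(-21494) = 10747/4 ≈ 2686.8)
J(-105, V) - k = -41 - 1*10747/4 = -41 - 10747/4 = -10911/4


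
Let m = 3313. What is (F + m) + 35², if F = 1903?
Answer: 6441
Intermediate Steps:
(F + m) + 35² = (1903 + 3313) + 35² = 5216 + 1225 = 6441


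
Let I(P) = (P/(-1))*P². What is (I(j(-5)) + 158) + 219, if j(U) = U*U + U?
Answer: -7623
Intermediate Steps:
j(U) = U + U² (j(U) = U² + U = U + U²)
I(P) = -P³ (I(P) = (P*(-1))*P² = (-P)*P² = -P³)
(I(j(-5)) + 158) + 219 = (-(-5*(1 - 5))³ + 158) + 219 = (-(-5*(-4))³ + 158) + 219 = (-1*20³ + 158) + 219 = (-1*8000 + 158) + 219 = (-8000 + 158) + 219 = -7842 + 219 = -7623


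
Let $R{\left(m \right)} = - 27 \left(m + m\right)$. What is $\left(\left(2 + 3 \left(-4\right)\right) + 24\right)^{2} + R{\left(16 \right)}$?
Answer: $-668$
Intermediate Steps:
$R{\left(m \right)} = - 54 m$ ($R{\left(m \right)} = - 27 \cdot 2 m = - 54 m$)
$\left(\left(2 + 3 \left(-4\right)\right) + 24\right)^{2} + R{\left(16 \right)} = \left(\left(2 + 3 \left(-4\right)\right) + 24\right)^{2} - 864 = \left(\left(2 - 12\right) + 24\right)^{2} - 864 = \left(-10 + 24\right)^{2} - 864 = 14^{2} - 864 = 196 - 864 = -668$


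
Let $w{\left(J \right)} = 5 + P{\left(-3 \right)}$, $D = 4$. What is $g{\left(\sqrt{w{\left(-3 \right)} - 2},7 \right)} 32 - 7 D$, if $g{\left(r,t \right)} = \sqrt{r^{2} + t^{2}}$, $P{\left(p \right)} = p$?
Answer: $196$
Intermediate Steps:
$w{\left(J \right)} = 2$ ($w{\left(J \right)} = 5 - 3 = 2$)
$g{\left(\sqrt{w{\left(-3 \right)} - 2},7 \right)} 32 - 7 D = \sqrt{\left(\sqrt{2 - 2}\right)^{2} + 7^{2}} \cdot 32 - 28 = \sqrt{\left(\sqrt{0}\right)^{2} + 49} \cdot 32 - 28 = \sqrt{0^{2} + 49} \cdot 32 - 28 = \sqrt{0 + 49} \cdot 32 - 28 = \sqrt{49} \cdot 32 - 28 = 7 \cdot 32 - 28 = 224 - 28 = 196$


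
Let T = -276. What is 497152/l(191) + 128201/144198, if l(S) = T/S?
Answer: -1141036209905/3316554 ≈ -3.4404e+5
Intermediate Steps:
l(S) = -276/S
497152/l(191) + 128201/144198 = 497152/((-276/191)) + 128201/144198 = 497152/((-276*1/191)) + 128201*(1/144198) = 497152/(-276/191) + 128201/144198 = 497152*(-191/276) + 128201/144198 = -23739008/69 + 128201/144198 = -1141036209905/3316554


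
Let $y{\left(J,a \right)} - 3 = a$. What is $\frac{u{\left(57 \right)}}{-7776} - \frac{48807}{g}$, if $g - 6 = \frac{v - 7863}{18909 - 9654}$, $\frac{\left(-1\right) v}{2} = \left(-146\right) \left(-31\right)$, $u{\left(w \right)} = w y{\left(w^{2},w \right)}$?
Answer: $- \frac{19514553197}{1668168} \approx -11698.0$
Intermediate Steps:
$y{\left(J,a \right)} = 3 + a$
$u{\left(w \right)} = w \left(3 + w\right)$
$v = -9052$ ($v = - 2 \left(\left(-146\right) \left(-31\right)\right) = \left(-2\right) 4526 = -9052$)
$g = \frac{7723}{1851}$ ($g = 6 + \frac{-9052 - 7863}{18909 - 9654} = 6 - \frac{16915}{9255} = 6 - \frac{3383}{1851} = \frac{7723}{1851} \approx 4.1723$)
$\frac{u{\left(57 \right)}}{-7776} - \frac{48807}{g} = \frac{57 \left(3 + 57\right)}{-7776} - \frac{48807}{\frac{7723}{1851}} = 57 \cdot 60 \left(- \frac{1}{7776}\right) - \frac{90341757}{7723} = 3420 \left(- \frac{1}{7776}\right) - \frac{90341757}{7723} = - \frac{95}{216} - \frac{90341757}{7723} = - \frac{19514553197}{1668168}$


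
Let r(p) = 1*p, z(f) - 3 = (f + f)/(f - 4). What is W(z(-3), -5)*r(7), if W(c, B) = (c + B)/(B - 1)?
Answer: 4/3 ≈ 1.3333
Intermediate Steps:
z(f) = 3 + 2*f/(-4 + f) (z(f) = 3 + (f + f)/(f - 4) = 3 + (2*f)/(-4 + f) = 3 + 2*f/(-4 + f))
W(c, B) = (B + c)/(-1 + B)
r(p) = p
W(z(-3), -5)*r(7) = ((-5 + (-12 + 5*(-3))/(-4 - 3))/(-1 - 5))*7 = ((-5 + (-12 - 15)/(-7))/(-6))*7 = -(-5 - ⅐*(-27))/6*7 = -(-5 + 27/7)/6*7 = -⅙*(-8/7)*7 = (4/21)*7 = 4/3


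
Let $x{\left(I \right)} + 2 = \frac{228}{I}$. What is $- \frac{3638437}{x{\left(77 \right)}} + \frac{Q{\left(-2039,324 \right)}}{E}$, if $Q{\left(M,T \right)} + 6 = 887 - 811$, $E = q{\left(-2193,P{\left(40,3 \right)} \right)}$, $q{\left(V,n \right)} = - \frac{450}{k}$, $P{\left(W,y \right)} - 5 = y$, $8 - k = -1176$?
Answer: $- \frac{12607797517}{3330} \approx -3.7861 \cdot 10^{6}$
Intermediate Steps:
$k = 1184$ ($k = 8 - -1176 = 8 + 1176 = 1184$)
$P{\left(W,y \right)} = 5 + y$
$x{\left(I \right)} = -2 + \frac{228}{I}$
$q{\left(V,n \right)} = - \frac{225}{592}$ ($q{\left(V,n \right)} = - \frac{450}{1184} = \left(-450\right) \frac{1}{1184} = - \frac{225}{592}$)
$E = - \frac{225}{592} \approx -0.38007$
$Q{\left(M,T \right)} = 70$ ($Q{\left(M,T \right)} = -6 + \left(887 - 811\right) = -6 + 76 = 70$)
$- \frac{3638437}{x{\left(77 \right)}} + \frac{Q{\left(-2039,324 \right)}}{E} = - \frac{3638437}{-2 + \frac{228}{77}} + \frac{70}{- \frac{225}{592}} = - \frac{3638437}{-2 + 228 \cdot \frac{1}{77}} + 70 \left(- \frac{592}{225}\right) = - \frac{3638437}{-2 + \frac{228}{77}} - \frac{8288}{45} = - \frac{3638437}{\frac{74}{77}} - \frac{8288}{45} = \left(-3638437\right) \frac{77}{74} - \frac{8288}{45} = - \frac{280159649}{74} - \frac{8288}{45} = - \frac{12607797517}{3330}$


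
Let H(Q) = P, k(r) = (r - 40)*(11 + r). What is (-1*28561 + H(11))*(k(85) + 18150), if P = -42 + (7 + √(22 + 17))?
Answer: -642552120 + 22470*√39 ≈ -6.4241e+8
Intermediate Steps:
k(r) = (-40 + r)*(11 + r)
P = -35 + √39 (P = -42 + (7 + √39) = -35 + √39 ≈ -28.755)
H(Q) = -35 + √39
(-1*28561 + H(11))*(k(85) + 18150) = (-1*28561 + (-35 + √39))*((-440 + 85² - 29*85) + 18150) = (-28561 + (-35 + √39))*((-440 + 7225 - 2465) + 18150) = (-28596 + √39)*(4320 + 18150) = (-28596 + √39)*22470 = -642552120 + 22470*√39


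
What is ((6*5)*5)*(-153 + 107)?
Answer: -6900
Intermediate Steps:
((6*5)*5)*(-153 + 107) = (30*5)*(-46) = 150*(-46) = -6900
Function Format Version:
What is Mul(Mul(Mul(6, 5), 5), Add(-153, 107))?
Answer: -6900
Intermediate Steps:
Mul(Mul(Mul(6, 5), 5), Add(-153, 107)) = Mul(Mul(30, 5), -46) = Mul(150, -46) = -6900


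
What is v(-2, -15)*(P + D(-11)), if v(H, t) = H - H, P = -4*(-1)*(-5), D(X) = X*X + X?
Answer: 0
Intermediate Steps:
D(X) = X + X² (D(X) = X² + X = X + X²)
P = -20 (P = 4*(-5) = -20)
v(H, t) = 0
v(-2, -15)*(P + D(-11)) = 0*(-20 - 11*(1 - 11)) = 0*(-20 - 11*(-10)) = 0*(-20 + 110) = 0*90 = 0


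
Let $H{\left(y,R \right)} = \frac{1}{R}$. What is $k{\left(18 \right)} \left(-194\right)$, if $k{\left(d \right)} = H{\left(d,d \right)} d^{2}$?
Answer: $-3492$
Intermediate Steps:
$k{\left(d \right)} = d$ ($k{\left(d \right)} = \frac{d^{2}}{d} = d$)
$k{\left(18 \right)} \left(-194\right) = 18 \left(-194\right) = -3492$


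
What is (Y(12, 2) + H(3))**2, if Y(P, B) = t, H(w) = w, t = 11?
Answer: 196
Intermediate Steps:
Y(P, B) = 11
(Y(12, 2) + H(3))**2 = (11 + 3)**2 = 14**2 = 196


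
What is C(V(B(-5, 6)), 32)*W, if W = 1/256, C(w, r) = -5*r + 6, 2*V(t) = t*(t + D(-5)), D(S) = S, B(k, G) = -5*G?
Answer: -77/128 ≈ -0.60156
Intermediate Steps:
V(t) = t*(-5 + t)/2 (V(t) = (t*(t - 5))/2 = (t*(-5 + t))/2 = t*(-5 + t)/2)
C(w, r) = 6 - 5*r
W = 1/256 ≈ 0.0039063
C(V(B(-5, 6)), 32)*W = (6 - 5*32)*(1/256) = (6 - 160)*(1/256) = -154*1/256 = -77/128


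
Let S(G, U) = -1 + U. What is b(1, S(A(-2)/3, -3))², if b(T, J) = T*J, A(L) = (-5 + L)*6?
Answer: 16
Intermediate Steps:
A(L) = -30 + 6*L
b(T, J) = J*T
b(1, S(A(-2)/3, -3))² = ((-1 - 3)*1)² = (-4*1)² = (-4)² = 16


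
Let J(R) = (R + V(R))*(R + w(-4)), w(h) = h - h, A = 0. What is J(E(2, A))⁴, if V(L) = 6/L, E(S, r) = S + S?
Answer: 234256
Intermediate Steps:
w(h) = 0
E(S, r) = 2*S
J(R) = R*(R + 6/R) (J(R) = (R + 6/R)*(R + 0) = (R + 6/R)*R = R*(R + 6/R))
J(E(2, A))⁴ = (6 + (2*2)²)⁴ = (6 + 4²)⁴ = (6 + 16)⁴ = 22⁴ = 234256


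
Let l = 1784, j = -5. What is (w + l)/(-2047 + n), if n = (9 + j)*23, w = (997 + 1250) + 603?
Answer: -4634/1955 ≈ -2.3703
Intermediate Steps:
w = 2850 (w = 2247 + 603 = 2850)
n = 92 (n = (9 - 5)*23 = 4*23 = 92)
(w + l)/(-2047 + n) = (2850 + 1784)/(-2047 + 92) = 4634/(-1955) = 4634*(-1/1955) = -4634/1955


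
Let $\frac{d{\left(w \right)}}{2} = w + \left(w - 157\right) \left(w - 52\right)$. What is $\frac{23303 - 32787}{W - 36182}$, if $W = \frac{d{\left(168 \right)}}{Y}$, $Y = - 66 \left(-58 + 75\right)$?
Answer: $\frac{2660262}{10149773} \approx 0.2621$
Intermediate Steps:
$d{\left(w \right)} = 2 w + 2 \left(-157 + w\right) \left(-52 + w\right)$ ($d{\left(w \right)} = 2 \left(w + \left(w - 157\right) \left(w - 52\right)\right) = 2 \left(w + \left(-157 + w\right) \left(-52 + w\right)\right) = 2 w + 2 \left(-157 + w\right) \left(-52 + w\right)$)
$Y = -1122$ ($Y = \left(-66\right) 17 = -1122$)
$W = - \frac{1444}{561}$ ($W = \frac{16328 - 69888 + 2 \cdot 168^{2}}{-1122} = \left(16328 - 69888 + 2 \cdot 28224\right) \left(- \frac{1}{1122}\right) = \left(16328 - 69888 + 56448\right) \left(- \frac{1}{1122}\right) = 2888 \left(- \frac{1}{1122}\right) = - \frac{1444}{561} \approx -2.574$)
$\frac{23303 - 32787}{W - 36182} = \frac{23303 - 32787}{- \frac{1444}{561} - 36182} = - \frac{9484}{- \frac{20299546}{561}} = \left(-9484\right) \left(- \frac{561}{20299546}\right) = \frac{2660262}{10149773}$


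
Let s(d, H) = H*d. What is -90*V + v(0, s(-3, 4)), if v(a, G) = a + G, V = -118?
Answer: 10608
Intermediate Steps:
v(a, G) = G + a
-90*V + v(0, s(-3, 4)) = -90*(-118) + (4*(-3) + 0) = 10620 + (-12 + 0) = 10620 - 12 = 10608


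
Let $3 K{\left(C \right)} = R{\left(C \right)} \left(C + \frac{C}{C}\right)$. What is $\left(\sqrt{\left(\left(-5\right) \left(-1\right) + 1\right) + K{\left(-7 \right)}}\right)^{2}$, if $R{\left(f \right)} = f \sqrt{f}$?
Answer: $6 + 14 i \sqrt{7} \approx 6.0 + 37.041 i$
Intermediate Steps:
$R{\left(f \right)} = f^{\frac{3}{2}}$
$K{\left(C \right)} = \frac{C^{\frac{3}{2}} \left(1 + C\right)}{3}$ ($K{\left(C \right)} = \frac{C^{\frac{3}{2}} \left(C + \frac{C}{C}\right)}{3} = \frac{C^{\frac{3}{2}} \left(C + 1\right)}{3} = \frac{C^{\frac{3}{2}} \left(1 + C\right)}{3}$)
$\left(\sqrt{\left(\left(-5\right) \left(-1\right) + 1\right) + K{\left(-7 \right)}}\right)^{2} = \left(\sqrt{\left(\left(-5\right) \left(-1\right) + 1\right) + \frac{\left(-7\right)^{\frac{3}{2}} \left(1 - 7\right)}{3}}\right)^{2} = \left(\sqrt{\left(5 + 1\right) + \frac{1}{3} \left(- 7 i \sqrt{7}\right) \left(-6\right)}\right)^{2} = \left(\sqrt{6 + 14 i \sqrt{7}}\right)^{2} = 6 + 14 i \sqrt{7}$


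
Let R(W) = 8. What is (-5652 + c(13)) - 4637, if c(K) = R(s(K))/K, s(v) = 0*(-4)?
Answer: -133749/13 ≈ -10288.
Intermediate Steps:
s(v) = 0
c(K) = 8/K
(-5652 + c(13)) - 4637 = (-5652 + 8/13) - 4637 = -73468/13 - 4637 = -133749/13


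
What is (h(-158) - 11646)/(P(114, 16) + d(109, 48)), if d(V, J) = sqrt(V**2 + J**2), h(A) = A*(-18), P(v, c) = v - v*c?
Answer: 3010284/581983 + 8802*sqrt(14185)/2909915 ≈ 5.5327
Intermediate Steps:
P(v, c) = v - c*v
h(A) = -18*A
d(V, J) = sqrt(J**2 + V**2)
(h(-158) - 11646)/(P(114, 16) + d(109, 48)) = (-18*(-158) - 11646)/(114*(1 - 1*16) + sqrt(48**2 + 109**2)) = (2844 - 11646)/(114*(1 - 16) + sqrt(2304 + 11881)) = -8802/(114*(-15) + sqrt(14185)) = -8802/(-1710 + sqrt(14185))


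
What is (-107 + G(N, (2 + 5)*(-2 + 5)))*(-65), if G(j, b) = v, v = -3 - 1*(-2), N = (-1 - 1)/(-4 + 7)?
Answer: 7020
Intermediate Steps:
N = -⅔ (N = -2/3 = -2*⅓ = -⅔ ≈ -0.66667)
v = -1 (v = -3 + 2 = -1)
G(j, b) = -1
(-107 + G(N, (2 + 5)*(-2 + 5)))*(-65) = (-107 - 1)*(-65) = -108*(-65) = 7020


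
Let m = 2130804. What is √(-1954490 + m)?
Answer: √176314 ≈ 419.90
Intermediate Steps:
√(-1954490 + m) = √(-1954490 + 2130804) = √176314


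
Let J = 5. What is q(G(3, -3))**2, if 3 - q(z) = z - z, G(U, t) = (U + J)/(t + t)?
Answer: 9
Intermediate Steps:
G(U, t) = (5 + U)/(2*t) (G(U, t) = (U + 5)/(t + t) = (5 + U)/((2*t)) = (5 + U)*(1/(2*t)) = (5 + U)/(2*t))
q(z) = 3 (q(z) = 3 - (z - z) = 3 - 1*0 = 3 + 0 = 3)
q(G(3, -3))**2 = 3**2 = 9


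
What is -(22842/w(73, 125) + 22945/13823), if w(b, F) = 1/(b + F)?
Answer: -62517526213/13823 ≈ -4.5227e+6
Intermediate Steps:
w(b, F) = 1/(F + b)
-(22842/w(73, 125) + 22945/13823) = -(22842/(1/(125 + 73)) + 22945/13823) = -(22842/(1/198) + 22945*(1/13823)) = -(22842/(1/198) + 22945/13823) = -(22842*198 + 22945/13823) = -(4522716 + 22945/13823) = -1*62517526213/13823 = -62517526213/13823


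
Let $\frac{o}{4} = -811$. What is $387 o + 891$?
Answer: $-1254537$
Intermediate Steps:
$o = -3244$ ($o = 4 \left(-811\right) = -3244$)
$387 o + 891 = 387 \left(-3244\right) + 891 = -1255428 + 891 = -1254537$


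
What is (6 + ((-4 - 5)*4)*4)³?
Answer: -2628072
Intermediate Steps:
(6 + ((-4 - 5)*4)*4)³ = (6 - 9*4*4)³ = (6 - 36*4)³ = (6 - 144)³ = (-138)³ = -2628072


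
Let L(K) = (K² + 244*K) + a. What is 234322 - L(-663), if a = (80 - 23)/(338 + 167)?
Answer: -21954932/505 ≈ -43475.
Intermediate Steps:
a = 57/505 ≈ 0.11287
L(K) = 57/505 + K² + 244*K (L(K) = (K² + 244*K) + 57/505 = 57/505 + K² + 244*K)
234322 - L(-663) = 234322 - (57/505 + (-663)² + 244*(-663)) = 234322 - (57/505 + 439569 - 161772) = 234322 - 1*140287542/505 = 234322 - 140287542/505 = -21954932/505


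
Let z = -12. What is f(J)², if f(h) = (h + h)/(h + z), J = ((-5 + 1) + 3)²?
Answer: 4/121 ≈ 0.033058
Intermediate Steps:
J = 1 (J = (-4 + 3)² = (-1)² = 1)
f(h) = 2*h/(-12 + h) (f(h) = (h + h)/(h - 12) = (2*h)/(-12 + h) = 2*h/(-12 + h))
f(J)² = (2*1/(-12 + 1))² = (2*1/(-11))² = (2*1*(-1/11))² = (-2/11)² = 4/121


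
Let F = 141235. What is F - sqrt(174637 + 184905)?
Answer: 141235 - sqrt(359542) ≈ 1.4064e+5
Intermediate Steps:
F - sqrt(174637 + 184905) = 141235 - sqrt(174637 + 184905) = 141235 - sqrt(359542)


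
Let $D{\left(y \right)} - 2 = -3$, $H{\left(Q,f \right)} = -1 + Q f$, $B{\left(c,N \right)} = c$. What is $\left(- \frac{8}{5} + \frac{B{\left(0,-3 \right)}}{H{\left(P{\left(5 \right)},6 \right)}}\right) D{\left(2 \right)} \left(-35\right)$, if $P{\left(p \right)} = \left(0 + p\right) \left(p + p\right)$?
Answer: $-56$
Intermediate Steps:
$P{\left(p \right)} = 2 p^{2}$ ($P{\left(p \right)} = p 2 p = 2 p^{2}$)
$D{\left(y \right)} = -1$ ($D{\left(y \right)} = 2 - 3 = -1$)
$\left(- \frac{8}{5} + \frac{B{\left(0,-3 \right)}}{H{\left(P{\left(5 \right)},6 \right)}}\right) D{\left(2 \right)} \left(-35\right) = \left(- \frac{8}{5} + \frac{0}{-1 + 2 \cdot 5^{2} \cdot 6}\right) \left(-1\right) \left(-35\right) = \left(\left(-8\right) \frac{1}{5} + \frac{0}{-1 + 2 \cdot 25 \cdot 6}\right) \left(-1\right) \left(-35\right) = \left(- \frac{8}{5} + \frac{0}{-1 + 50 \cdot 6}\right) \left(-1\right) \left(-35\right) = \left(- \frac{8}{5} + \frac{0}{-1 + 300}\right) \left(-1\right) \left(-35\right) = \left(- \frac{8}{5} + \frac{0}{299}\right) \left(-1\right) \left(-35\right) = \left(- \frac{8}{5} + 0 \cdot \frac{1}{299}\right) \left(-1\right) \left(-35\right) = \left(- \frac{8}{5} + 0\right) \left(-1\right) \left(-35\right) = \left(- \frac{8}{5}\right) \left(-1\right) \left(-35\right) = \frac{8}{5} \left(-35\right) = -56$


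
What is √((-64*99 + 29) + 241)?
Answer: 3*I*√674 ≈ 77.885*I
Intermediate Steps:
√((-64*99 + 29) + 241) = √((-6336 + 29) + 241) = √(-6307 + 241) = √(-6066) = 3*I*√674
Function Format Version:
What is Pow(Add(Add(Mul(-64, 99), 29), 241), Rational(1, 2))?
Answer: Mul(3, I, Pow(674, Rational(1, 2))) ≈ Mul(77.885, I)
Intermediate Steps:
Pow(Add(Add(Mul(-64, 99), 29), 241), Rational(1, 2)) = Pow(Add(Add(-6336, 29), 241), Rational(1, 2)) = Pow(Add(-6307, 241), Rational(1, 2)) = Pow(-6066, Rational(1, 2)) = Mul(3, I, Pow(674, Rational(1, 2)))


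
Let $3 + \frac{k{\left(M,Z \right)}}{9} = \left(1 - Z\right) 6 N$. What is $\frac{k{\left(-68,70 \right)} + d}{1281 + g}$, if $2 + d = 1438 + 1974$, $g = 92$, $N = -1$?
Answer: $\frac{7109}{1373} \approx 5.1777$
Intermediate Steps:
$d = 3410$ ($d = -2 + \left(1438 + 1974\right) = -2 + 3412 = 3410$)
$k{\left(M,Z \right)} = -81 + 54 Z$ ($k{\left(M,Z \right)} = -27 + 9 \left(1 - Z\right) 6 \left(-1\right) = -27 + 9 \left(6 - 6 Z\right) \left(-1\right) = -27 + 9 \left(-6 + 6 Z\right) = -27 + \left(-54 + 54 Z\right) = -81 + 54 Z$)
$\frac{k{\left(-68,70 \right)} + d}{1281 + g} = \frac{\left(-81 + 54 \cdot 70\right) + 3410}{1281 + 92} = \frac{\left(-81 + 3780\right) + 3410}{1373} = \left(3699 + 3410\right) \frac{1}{1373} = 7109 \cdot \frac{1}{1373} = \frac{7109}{1373}$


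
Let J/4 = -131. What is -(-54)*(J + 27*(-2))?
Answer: -31212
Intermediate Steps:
J = -524 (J = 4*(-131) = -524)
-(-54)*(J + 27*(-2)) = -(-54)*(-524 + 27*(-2)) = -(-54)*(-524 - 54) = -(-54)*(-578) = -1*31212 = -31212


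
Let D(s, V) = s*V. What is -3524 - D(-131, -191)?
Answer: -28545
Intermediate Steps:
D(s, V) = V*s
-3524 - D(-131, -191) = -3524 - (-191)*(-131) = -3524 - 1*25021 = -3524 - 25021 = -28545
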